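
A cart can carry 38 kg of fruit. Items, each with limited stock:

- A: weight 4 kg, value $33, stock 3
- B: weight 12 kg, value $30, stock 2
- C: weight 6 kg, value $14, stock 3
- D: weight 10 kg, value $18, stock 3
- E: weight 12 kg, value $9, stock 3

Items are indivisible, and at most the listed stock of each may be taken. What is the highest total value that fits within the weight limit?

$159

Best selections within weight 38 and stock limits:
- 3×A + 2×B: weight 36, value 159
- 3×A + 1×B + 2×C: weight 36, value 157
Best: $159.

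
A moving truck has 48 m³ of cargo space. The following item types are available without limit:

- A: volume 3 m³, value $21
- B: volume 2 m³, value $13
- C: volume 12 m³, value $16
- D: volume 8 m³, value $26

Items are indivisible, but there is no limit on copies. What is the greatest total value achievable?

$336

Best value-per-unit is A at 21/3, and filling with it alone uses volume 16×3=48. No mix of the others beats 16×21 = 336.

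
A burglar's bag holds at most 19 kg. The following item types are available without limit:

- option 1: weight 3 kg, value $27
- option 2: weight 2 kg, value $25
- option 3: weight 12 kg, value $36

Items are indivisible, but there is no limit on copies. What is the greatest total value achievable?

Best value-per-unit is option 2 at 25/2; filling with it alone gives 9×25 = 225.
Optimal mix: 1×option 1 + 8×option 2 → weight 19, value 227.

$227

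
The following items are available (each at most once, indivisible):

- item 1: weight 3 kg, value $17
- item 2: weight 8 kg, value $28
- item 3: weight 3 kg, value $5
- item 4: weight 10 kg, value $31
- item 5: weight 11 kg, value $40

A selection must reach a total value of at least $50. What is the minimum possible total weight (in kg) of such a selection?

14

Subsets with value ≥ 50, sorted by total weight:
- item 1+item 5: weight 14, value 57
- item 1+item 2+item 3: weight 14, value 50
Minimum weight: 14 kg.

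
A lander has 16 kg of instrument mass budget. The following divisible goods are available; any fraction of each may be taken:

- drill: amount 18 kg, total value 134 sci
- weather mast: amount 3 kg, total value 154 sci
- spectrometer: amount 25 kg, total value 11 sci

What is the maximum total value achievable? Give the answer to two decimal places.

Take in order of value per unit:
- weather mast (154/3 per unit): all 3 → value 154, running total 154.00
- drill (134/18 per unit): 13 of 18 → value 13×134/18 = 96.7778, running total 250.78
Total 250.78.

250.78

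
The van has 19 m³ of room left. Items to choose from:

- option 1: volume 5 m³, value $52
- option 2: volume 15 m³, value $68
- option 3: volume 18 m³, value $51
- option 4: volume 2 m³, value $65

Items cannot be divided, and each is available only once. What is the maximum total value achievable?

$133

Check high-value combinations within 19 m³:
- option 2+option 4: volume 15+2=17, value 68+65=133
- option 1+option 4: volume 5+2=7, value 52+65=117
- option 2: volume 15, value 68
Best: $133.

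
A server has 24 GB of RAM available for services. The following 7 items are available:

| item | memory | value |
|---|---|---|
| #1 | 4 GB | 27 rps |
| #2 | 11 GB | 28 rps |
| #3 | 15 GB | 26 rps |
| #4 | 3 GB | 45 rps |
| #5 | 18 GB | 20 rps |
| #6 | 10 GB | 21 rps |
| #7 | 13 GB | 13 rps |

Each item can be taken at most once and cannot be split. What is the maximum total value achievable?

Check high-value combinations within 24 GB:
- #1+#2+#4: memory 4+11+3=18, value 27+28+45=100
- #1+#3+#4: memory 4+15+3=22, value 27+26+45=98
- #2+#4+#6: memory 11+3+10=24, value 28+45+21=94
Best: 100 rps.

100 rps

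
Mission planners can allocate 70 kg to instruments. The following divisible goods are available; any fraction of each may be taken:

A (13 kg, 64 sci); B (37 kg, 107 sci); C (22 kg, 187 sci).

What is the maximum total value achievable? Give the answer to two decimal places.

352.22

Take in order of value per unit:
- C (187/22 per unit): all 22 → value 187, running total 187.00
- A (64/13 per unit): all 13 → value 64, running total 251.00
- B (107/37 per unit): 35 of 37 → value 35×107/37 = 101.2162, running total 352.22
Total 352.22.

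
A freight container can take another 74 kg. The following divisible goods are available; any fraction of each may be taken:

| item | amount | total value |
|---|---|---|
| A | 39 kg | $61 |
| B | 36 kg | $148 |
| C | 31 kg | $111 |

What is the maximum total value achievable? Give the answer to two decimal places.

Take in order of value per unit:
- B (148/36 per unit): all 36 → value 148, running total 148.00
- C (111/31 per unit): all 31 → value 111, running total 259.00
- A (61/39 per unit): 7 of 39 → value 7×61/39 = 10.9487, running total 269.95
Total 269.95.

269.95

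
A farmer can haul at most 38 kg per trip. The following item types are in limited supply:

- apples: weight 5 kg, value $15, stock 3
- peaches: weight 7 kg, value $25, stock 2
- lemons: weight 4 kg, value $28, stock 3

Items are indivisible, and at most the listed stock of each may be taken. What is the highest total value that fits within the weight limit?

Best selections within weight 38 and stock limits:
- 2×apples + 2×peaches + 3×lemons: weight 36, value 164
- 3×apples + 1×peaches + 3×lemons: weight 34, value 154
- 3×apples + 2×peaches + 2×lemons: weight 37, value 151
Best: $164.

$164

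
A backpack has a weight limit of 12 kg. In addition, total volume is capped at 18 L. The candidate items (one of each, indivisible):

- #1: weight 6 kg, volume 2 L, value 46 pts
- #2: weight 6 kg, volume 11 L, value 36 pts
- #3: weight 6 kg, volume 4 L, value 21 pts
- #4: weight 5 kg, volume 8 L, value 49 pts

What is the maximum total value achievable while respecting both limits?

95 pts

Feasible sets respecting both limits:
- #1+#4: weight 11, volume 10, value 95
- #1+#2: weight 12, volume 13, value 82
- #3+#4: weight 11, volume 12, value 70
- #1+#3: weight 12, volume 6, value 67
Best: 95 pts.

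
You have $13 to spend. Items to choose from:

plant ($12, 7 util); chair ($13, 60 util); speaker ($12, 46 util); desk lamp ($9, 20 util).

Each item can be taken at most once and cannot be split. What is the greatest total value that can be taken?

60 util

Check high-value combinations within $13:
- chair: cost 13, value 60
- speaker: cost 12, value 46
- desk lamp: cost 9, value 20
Best: 60 util.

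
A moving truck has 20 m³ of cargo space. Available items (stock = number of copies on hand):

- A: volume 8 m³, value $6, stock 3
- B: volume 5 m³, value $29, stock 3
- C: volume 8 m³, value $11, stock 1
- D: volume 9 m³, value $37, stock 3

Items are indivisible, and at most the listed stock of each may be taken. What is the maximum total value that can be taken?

Best selections within volume 20 and stock limits:
- 2×B + 1×D: volume 19, value 95
- 3×B: volume 15, value 87
Best: $95.

$95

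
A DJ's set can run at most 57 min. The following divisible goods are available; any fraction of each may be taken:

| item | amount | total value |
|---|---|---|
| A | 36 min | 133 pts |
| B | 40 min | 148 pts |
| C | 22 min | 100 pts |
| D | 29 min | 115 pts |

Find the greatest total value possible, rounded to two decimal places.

237.20

Take in order of value per unit:
- C (100/22 per unit): all 22 → value 100, running total 100.00
- D (115/29 per unit): all 29 → value 115, running total 215.00
- B (148/40 per unit): 6 of 40 → value 6×148/40 = 22.2000, running total 237.20
Total 237.20.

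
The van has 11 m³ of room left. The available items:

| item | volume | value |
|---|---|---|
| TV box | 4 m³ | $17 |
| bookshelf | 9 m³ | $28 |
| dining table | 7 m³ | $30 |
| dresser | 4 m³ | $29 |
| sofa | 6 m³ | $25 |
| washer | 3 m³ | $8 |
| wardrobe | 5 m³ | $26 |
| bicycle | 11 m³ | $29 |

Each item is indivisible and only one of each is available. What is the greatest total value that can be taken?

$59

Check high-value combinations within 11 m³:
- dining table+dresser: volume 7+4=11, value 30+29=59
- dresser+wardrobe: volume 4+5=9, value 29+26=55
- dresser+sofa: volume 4+6=10, value 29+25=54
- TV box+dresser+washer: volume 4+4+3=11, value 17+29+8=54
Best: $59.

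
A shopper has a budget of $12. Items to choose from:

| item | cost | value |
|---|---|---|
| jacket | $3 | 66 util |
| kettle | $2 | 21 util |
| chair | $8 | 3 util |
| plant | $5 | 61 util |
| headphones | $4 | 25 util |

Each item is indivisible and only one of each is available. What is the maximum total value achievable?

152 util

This is a 0/1 knapsack; check combinations near the capacity.
- jacket+plant+headphones: cost 3+5+4=12, value 66+61+25=152
- jacket+kettle+plant: cost 3+2+5=10, value 66+21+61=148
- jacket+plant: cost 3+5=8, value 66+61=127
- jacket+kettle+headphones: cost 3+2+4=9, value 66+21+25=112
- kettle+plant+headphones: cost 2+5+4=11, value 21+61+25=107
Best: 152 util.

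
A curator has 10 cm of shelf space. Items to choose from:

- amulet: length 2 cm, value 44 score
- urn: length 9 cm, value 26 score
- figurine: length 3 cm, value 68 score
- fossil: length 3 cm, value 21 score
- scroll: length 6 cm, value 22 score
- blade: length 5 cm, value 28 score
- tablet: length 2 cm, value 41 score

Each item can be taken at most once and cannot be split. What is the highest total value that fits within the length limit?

This is a 0/1 knapsack; check combinations near the capacity.
- amulet+figurine+fossil+tablet: length 2+3+3+2=10, value 44+68+21+41=174
- amulet+figurine+tablet: length 2+3+2=7, value 44+68+41=153
- amulet+figurine+blade: length 2+3+5=10, value 44+68+28=140
- figurine+blade+tablet: length 3+5+2=10, value 68+28+41=137
Best: 174 score.

174 score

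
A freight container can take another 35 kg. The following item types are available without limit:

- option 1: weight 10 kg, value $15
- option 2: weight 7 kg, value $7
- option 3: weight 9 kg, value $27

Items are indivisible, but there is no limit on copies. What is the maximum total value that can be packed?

$88

Best value-per-unit is option 3 at 27/9; filling with it alone gives 3×27 = 81.
Optimal mix: 1×option 2 + 3×option 3 → weight 34, value 88.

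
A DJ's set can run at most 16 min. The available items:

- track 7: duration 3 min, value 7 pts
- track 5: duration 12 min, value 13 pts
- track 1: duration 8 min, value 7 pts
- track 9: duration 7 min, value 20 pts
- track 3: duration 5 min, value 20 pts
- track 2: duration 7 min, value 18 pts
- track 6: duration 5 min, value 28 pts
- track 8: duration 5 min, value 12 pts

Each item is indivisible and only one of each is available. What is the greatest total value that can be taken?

60 pts

Check high-value combinations within 16 min:
- track 3+track 6+track 8: duration 5+5+5=15, value 20+28+12=60
- track 7+track 3+track 6: duration 3+5+5=13, value 7+20+28=55
- track 7+track 9+track 6: duration 3+7+5=15, value 7+20+28=55
- track 7+track 2+track 6: duration 3+7+5=15, value 7+18+28=53
- track 3+track 6: duration 5+5=10, value 20+28=48
Best: 60 pts.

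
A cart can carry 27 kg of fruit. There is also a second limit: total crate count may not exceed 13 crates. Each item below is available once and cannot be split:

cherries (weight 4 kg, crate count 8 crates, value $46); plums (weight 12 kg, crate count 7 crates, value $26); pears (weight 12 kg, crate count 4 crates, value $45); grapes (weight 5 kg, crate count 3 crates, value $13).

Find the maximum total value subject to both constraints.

Feasible sets respecting both limits:
- cherries+pears: weight 16, crate count 12, value 91
- plums+pears: weight 24, crate count 11, value 71
- cherries+grapes: weight 9, crate count 11, value 59
Best: $91.

$91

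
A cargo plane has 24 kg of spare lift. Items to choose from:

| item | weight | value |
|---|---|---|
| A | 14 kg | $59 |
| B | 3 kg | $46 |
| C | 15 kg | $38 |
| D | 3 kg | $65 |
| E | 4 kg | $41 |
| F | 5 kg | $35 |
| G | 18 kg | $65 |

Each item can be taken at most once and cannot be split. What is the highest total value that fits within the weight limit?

$211

Check high-value combinations within 24 kg:
- A+B+D+E: weight 14+3+3+4=24, value 59+46+65+41=211
- B+D+E+F: weight 3+3+4+5=15, value 46+65+41+35=187
- B+D+G: weight 3+3+18=24, value 46+65+65=176
Best: $211.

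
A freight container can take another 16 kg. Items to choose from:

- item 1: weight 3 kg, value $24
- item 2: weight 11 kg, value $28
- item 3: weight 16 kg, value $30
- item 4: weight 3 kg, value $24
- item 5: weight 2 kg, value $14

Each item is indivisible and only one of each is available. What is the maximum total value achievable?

Check high-value combinations within 16 kg:
- item 1+item 2+item 5: weight 3+11+2=16, value 24+28+14=66
- item 2+item 4+item 5: weight 11+3+2=16, value 28+24+14=66
- item 1+item 4+item 5: weight 3+3+2=8, value 24+24+14=62
- item 1+item 2: weight 3+11=14, value 24+28=52
- item 2+item 4: weight 11+3=14, value 28+24=52
Best: $66.

$66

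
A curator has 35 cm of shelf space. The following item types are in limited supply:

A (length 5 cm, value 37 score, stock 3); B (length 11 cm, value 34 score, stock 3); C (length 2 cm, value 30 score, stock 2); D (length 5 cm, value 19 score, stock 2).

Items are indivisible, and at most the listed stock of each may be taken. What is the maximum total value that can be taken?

Best selections within length 35 and stock limits:
- 3×A + 1×B + 2×C + 1×D: length 35, value 224
- 3×A + 2×C + 2×D: length 29, value 209
Best: 224 score.

224 score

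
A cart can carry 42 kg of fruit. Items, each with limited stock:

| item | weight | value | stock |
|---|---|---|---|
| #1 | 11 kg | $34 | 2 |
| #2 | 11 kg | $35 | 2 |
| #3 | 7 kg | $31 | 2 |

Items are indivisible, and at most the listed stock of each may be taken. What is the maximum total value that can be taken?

$135

Best selections within weight 42 and stock limits:
- 1×#1 + 2×#2 + 1×#3: weight 40, value 135
- 2×#1 + 1×#2 + 1×#3: weight 40, value 134
- 2×#2 + 2×#3: weight 36, value 132
Best: $135.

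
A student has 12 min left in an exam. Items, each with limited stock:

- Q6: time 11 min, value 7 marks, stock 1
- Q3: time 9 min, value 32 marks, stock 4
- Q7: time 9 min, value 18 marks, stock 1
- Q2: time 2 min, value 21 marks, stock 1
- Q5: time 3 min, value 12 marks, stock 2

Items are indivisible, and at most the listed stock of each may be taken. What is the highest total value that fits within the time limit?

53 marks

Top feasible selections:
- 1×Q3 + 1×Q2: time 11, value 53
- 1×Q2 + 2×Q5: time 8, value 45
- 1×Q3 + 1×Q5: time 12, value 44
Best: 53 marks.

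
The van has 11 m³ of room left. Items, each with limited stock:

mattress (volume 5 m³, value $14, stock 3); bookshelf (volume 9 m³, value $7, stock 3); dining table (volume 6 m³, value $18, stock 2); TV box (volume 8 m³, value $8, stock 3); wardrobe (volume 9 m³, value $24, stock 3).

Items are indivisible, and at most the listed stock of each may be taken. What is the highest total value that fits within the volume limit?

Top feasible selections:
- 1×mattress + 1×dining table: volume 11, value 32
- 2×mattress: volume 10, value 28
Best: $32.

$32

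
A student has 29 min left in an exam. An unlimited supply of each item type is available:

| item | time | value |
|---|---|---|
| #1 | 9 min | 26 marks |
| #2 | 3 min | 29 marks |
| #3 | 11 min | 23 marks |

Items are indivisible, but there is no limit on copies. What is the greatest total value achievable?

Best value-per-unit is #2 at 29/3, and filling with it alone uses time 9×3=27. No mix of the others beats 9×29 = 261.

261 marks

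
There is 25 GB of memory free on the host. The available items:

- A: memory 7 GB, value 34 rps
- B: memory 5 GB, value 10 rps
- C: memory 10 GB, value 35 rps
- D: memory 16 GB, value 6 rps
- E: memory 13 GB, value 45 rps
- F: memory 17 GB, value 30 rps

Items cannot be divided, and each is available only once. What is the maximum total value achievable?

89 rps

Check high-value combinations within 25 GB:
- A+B+E: memory 7+5+13=25, value 34+10+45=89
- C+E: memory 10+13=23, value 35+45=80
- A+E: memory 7+13=20, value 34+45=79
- A+B+C: memory 7+5+10=22, value 34+10+35=79
- A+C: memory 7+10=17, value 34+35=69
Best: 89 rps.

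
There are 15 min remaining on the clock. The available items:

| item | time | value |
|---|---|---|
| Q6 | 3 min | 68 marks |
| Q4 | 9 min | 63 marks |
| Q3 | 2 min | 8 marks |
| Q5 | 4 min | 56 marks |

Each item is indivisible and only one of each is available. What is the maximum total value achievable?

Check high-value combinations within 15 min:
- Q6+Q4+Q3: time 3+9+2=14, value 68+63+8=139
- Q6+Q3+Q5: time 3+2+4=9, value 68+8+56=132
- Q6+Q4: time 3+9=12, value 68+63=131
- Q4+Q3+Q5: time 9+2+4=15, value 63+8+56=127
Best: 139 marks.

139 marks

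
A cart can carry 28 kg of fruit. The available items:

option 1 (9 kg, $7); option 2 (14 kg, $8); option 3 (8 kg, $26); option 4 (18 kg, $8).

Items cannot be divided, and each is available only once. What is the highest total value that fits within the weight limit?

Check high-value combinations within 28 kg:
- option 2+option 3: weight 14+8=22, value 8+26=34
- option 3+option 4: weight 8+18=26, value 26+8=34
- option 1+option 3: weight 9+8=17, value 7+26=33
Best: $34.

$34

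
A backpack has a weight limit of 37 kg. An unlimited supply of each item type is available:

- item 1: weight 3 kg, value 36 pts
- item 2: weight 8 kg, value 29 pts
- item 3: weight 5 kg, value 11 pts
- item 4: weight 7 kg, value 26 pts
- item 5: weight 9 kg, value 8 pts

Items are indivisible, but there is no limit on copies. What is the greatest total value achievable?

Best value-per-unit is item 1 at 36/3, and filling with it alone uses weight 12×3=36. No mix of the others beats 12×36 = 432.

432 pts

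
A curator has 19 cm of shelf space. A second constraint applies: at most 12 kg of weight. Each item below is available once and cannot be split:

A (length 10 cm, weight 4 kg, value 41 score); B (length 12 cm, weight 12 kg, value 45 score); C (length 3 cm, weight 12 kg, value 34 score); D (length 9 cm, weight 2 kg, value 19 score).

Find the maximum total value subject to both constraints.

Feasible sets respecting both limits:
- A+D: length 19, weight 6, value 60
- B: length 12, weight 12, value 45
- A: length 10, weight 4, value 41
- C: length 3, weight 12, value 34
Best: 60 score.

60 score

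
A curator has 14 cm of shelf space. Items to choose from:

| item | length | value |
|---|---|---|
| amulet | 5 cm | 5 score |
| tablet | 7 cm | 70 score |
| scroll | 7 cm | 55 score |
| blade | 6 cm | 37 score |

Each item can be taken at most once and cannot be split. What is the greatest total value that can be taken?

125 score

Check high-value combinations within 14 cm:
- tablet+scroll: length 7+7=14, value 70+55=125
- tablet+blade: length 7+6=13, value 70+37=107
- scroll+blade: length 7+6=13, value 55+37=92
- amulet+tablet: length 5+7=12, value 5+70=75
Best: 125 score.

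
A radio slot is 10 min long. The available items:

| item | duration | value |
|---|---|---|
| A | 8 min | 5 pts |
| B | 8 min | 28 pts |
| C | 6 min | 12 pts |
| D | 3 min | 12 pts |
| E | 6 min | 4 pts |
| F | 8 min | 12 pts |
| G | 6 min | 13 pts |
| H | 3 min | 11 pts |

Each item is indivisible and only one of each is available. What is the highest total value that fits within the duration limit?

28 pts

Check high-value combinations within 10 min:
- B: duration 8, value 28
- D+G: duration 3+6=9, value 12+13=25
- C+D: duration 6+3=9, value 12+12=24
- G+H: duration 6+3=9, value 13+11=24
Best: 28 pts.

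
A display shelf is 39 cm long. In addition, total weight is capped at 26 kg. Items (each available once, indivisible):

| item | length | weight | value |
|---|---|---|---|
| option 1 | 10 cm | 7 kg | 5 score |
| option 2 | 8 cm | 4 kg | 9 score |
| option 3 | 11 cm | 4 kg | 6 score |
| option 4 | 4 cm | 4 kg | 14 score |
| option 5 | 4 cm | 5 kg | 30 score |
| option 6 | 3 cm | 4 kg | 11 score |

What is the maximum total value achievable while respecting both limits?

70 score

Feasible sets respecting both limits:
- option 2+option 3+option 4+option 5+option 6: length 30, weight 21, value 70
- option 1+option 2+option 4+option 5+option 6: length 29, weight 24, value 69
- option 1+option 3+option 4+option 5+option 6: length 32, weight 24, value 66
- option 1+option 2+option 3+option 4+option 5: length 37, weight 24, value 64
Best: 70 score.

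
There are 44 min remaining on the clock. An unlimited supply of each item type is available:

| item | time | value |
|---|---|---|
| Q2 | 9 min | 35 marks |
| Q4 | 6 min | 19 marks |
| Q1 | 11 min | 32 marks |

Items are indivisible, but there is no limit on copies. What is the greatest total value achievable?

Best value-per-unit is Q2 at 35/9; filling with it alone gives 4×35 = 140.
Optimal mix: 4×Q2 + 1×Q4 → time 42, value 159.

159 marks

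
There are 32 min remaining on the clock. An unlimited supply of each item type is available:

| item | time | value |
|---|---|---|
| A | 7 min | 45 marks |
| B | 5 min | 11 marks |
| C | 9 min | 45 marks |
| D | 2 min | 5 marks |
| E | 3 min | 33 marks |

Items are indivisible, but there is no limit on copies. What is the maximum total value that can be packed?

335 marks

Best value-per-unit is E at 33/3; filling with it alone gives 10×33 = 330.
Optimal mix: 1×D + 10×E → time 32, value 335.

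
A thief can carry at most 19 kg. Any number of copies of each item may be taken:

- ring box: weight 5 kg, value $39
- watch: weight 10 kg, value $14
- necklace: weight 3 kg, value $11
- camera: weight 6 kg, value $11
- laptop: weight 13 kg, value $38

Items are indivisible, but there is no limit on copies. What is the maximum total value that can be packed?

Best value-per-unit is ring box at 39/5; filling with it alone gives 3×39 = 117.
Optimal mix: 3×ring box + 1×necklace → weight 18, value 128.

$128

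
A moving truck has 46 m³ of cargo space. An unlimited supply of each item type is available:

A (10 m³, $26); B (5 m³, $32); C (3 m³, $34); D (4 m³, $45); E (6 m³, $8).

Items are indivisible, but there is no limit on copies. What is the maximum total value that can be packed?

$521

Best value-per-unit is C at 34/3; filling with it alone gives 15×34 = 510.
Optimal mix: 14×C + 1×D → volume 46, value 521.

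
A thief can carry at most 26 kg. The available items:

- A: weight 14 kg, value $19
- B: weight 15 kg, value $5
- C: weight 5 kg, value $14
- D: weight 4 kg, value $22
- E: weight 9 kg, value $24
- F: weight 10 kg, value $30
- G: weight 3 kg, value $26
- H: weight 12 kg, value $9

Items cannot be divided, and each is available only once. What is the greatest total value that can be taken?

$102

Check high-value combinations within 26 kg:
- D+E+F+G: weight 4+9+10+3=26, value 22+24+30+26=102
- C+D+F+G: weight 5+4+10+3=22, value 14+22+30+26=92
- C+D+E+G: weight 5+4+9+3=21, value 14+22+24+26=86
Best: $102.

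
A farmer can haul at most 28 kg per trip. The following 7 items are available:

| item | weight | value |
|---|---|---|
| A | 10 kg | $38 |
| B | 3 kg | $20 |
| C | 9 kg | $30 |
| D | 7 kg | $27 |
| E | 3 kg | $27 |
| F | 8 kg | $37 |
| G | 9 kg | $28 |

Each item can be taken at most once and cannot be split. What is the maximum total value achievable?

This is a 0/1 knapsack; check combinations near the capacity.
- A+D+E+F: weight 10+7+3+8=28, value 38+27+27+37=129
- A+B+E+F: weight 10+3+3+8=24, value 38+20+27+37=122
- A+B+D+F: weight 10+3+7+8=28, value 38+20+27+37=122
- C+D+E+F: weight 9+7+3+8=27, value 30+27+27+37=121
Best: $129.

$129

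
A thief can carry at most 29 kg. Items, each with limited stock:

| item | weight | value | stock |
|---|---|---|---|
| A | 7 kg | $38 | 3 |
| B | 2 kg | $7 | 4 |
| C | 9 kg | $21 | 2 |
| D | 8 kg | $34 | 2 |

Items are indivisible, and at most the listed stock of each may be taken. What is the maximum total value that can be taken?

Top feasible selections:
- 3×A + 1×D: weight 29, value 148
- 3×A + 4×B: weight 29, value 142
- 3×A + 3×B: weight 27, value 135
- 2×A + 3×B + 1×D: weight 28, value 131
Best: $148.

$148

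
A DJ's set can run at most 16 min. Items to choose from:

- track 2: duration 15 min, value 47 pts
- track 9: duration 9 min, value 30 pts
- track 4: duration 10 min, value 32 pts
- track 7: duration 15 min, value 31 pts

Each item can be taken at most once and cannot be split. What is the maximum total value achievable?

47 pts

Check high-value combinations within 16 min:
- track 2: duration 15, value 47
- track 4: duration 10, value 32
- track 7: duration 15, value 31
- track 9: duration 9, value 30
Best: 47 pts.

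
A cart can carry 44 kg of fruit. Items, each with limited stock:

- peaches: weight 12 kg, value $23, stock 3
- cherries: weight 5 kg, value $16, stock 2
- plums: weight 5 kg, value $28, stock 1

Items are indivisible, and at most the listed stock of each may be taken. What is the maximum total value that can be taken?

Top feasible selections:
- 2×peaches + 2×cherries + 1×plums: weight 39, value 106
- 3×peaches + 1×plums: weight 41, value 97
Best: $106.

$106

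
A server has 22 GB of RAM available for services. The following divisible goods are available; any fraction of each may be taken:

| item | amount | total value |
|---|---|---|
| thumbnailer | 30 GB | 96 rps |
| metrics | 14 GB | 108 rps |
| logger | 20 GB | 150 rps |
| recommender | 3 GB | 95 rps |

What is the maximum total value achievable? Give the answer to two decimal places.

Take in order of value per unit:
- recommender (95/3 per unit): all 3 → value 95, running total 95.00
- metrics (108/14 per unit): all 14 → value 108, running total 203.00
- logger (150/20 per unit): 5 of 20 → value 5×150/20 = 37.5000, running total 240.50
Total 240.50.

240.50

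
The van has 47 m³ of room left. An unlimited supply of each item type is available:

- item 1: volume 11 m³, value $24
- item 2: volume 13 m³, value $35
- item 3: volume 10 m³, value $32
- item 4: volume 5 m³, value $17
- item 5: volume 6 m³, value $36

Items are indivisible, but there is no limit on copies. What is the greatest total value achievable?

Best value-per-unit is item 5 at 36/6; filling with it alone gives 7×36 = 252.
Optimal mix: 1×item 4 + 7×item 5 → volume 47, value 269.

$269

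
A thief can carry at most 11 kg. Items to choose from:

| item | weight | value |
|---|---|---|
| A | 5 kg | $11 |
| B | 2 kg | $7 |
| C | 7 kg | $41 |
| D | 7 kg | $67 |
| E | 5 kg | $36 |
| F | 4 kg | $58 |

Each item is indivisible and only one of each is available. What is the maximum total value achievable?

Check high-value combinations within 11 kg:
- D+F: weight 7+4=11, value 67+58=125
- B+E+F: weight 2+5+4=11, value 7+36+58=101
- C+F: weight 7+4=11, value 41+58=99
- E+F: weight 5+4=9, value 36+58=94
Best: $125.

$125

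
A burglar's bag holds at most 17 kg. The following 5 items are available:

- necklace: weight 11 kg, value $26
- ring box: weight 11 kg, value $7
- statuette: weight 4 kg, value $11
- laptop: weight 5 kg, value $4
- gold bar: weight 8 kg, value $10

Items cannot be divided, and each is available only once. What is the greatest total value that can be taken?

Check high-value combinations within 17 kg:
- necklace+statuette: weight 11+4=15, value 26+11=37
- necklace+laptop: weight 11+5=16, value 26+4=30
- necklace: weight 11, value 26
Best: $37.

$37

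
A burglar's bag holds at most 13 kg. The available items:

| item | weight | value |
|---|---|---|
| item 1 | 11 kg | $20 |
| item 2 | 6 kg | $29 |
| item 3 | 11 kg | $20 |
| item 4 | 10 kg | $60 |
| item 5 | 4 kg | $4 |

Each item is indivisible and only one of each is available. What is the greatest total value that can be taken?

This is a 0/1 knapsack; check combinations near the capacity.
- item 4: weight 10, value 60
- item 2+item 5: weight 6+4=10, value 29+4=33
- item 2: weight 6, value 29
- item 1: weight 11, value 20
Best: $60.

$60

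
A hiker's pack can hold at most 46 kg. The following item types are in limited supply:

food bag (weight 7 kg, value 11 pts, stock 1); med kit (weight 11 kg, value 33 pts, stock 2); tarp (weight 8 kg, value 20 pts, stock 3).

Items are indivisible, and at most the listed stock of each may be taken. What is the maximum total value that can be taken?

126 pts

Top feasible selections:
- 2×med kit + 3×tarp: weight 46, value 126
- 1×food bag + 2×med kit + 2×tarp: weight 45, value 117
- 2×med kit + 2×tarp: weight 38, value 106
- 1×food bag + 1×med kit + 3×tarp: weight 42, value 104
Best: 126 pts.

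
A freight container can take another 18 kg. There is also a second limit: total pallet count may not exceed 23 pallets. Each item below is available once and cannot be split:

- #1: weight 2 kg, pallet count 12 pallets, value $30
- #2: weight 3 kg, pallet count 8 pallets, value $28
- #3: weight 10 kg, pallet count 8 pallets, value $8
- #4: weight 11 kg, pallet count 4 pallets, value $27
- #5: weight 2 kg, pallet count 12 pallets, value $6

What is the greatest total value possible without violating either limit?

Feasible sets respecting both limits:
- #1+#2: weight 5, pallet count 20, value 58
- #1+#4: weight 13, pallet count 16, value 57
- #2+#4: weight 14, pallet count 12, value 55
Best: $58.

$58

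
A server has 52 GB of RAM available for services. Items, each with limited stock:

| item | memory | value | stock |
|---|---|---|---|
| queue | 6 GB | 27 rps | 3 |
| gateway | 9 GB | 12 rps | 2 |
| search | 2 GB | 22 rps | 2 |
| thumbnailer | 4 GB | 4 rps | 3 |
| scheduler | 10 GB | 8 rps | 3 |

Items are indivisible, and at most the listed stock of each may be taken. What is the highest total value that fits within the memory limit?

161 rps

Top feasible selections:
- 3×queue + 2×gateway + 2×search + 3×thumbnailer: memory 52, value 161
- 3×queue + 2×gateway + 2×search + 2×thumbnailer: memory 48, value 157
- 3×queue + 2×gateway + 2×search + 1×scheduler: memory 50, value 157
Best: 161 rps.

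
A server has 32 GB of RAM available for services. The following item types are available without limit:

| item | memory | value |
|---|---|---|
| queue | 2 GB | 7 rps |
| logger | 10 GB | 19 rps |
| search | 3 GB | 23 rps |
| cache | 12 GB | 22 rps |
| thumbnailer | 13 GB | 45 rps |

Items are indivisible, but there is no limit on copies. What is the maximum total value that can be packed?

237 rps

Best value-per-unit is search at 23/3; filling with it alone gives 10×23 = 230.
Optimal mix: 1×queue + 10×search → memory 32, value 237.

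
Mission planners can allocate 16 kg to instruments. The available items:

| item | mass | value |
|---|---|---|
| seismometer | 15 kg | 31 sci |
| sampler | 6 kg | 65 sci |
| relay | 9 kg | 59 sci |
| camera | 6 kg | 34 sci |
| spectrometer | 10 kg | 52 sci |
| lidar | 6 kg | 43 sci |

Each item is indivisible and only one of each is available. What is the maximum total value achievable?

124 sci

This is a 0/1 knapsack; check combinations near the capacity.
- sampler+relay: mass 6+9=15, value 65+59=124
- sampler+spectrometer: mass 6+10=16, value 65+52=117
- sampler+lidar: mass 6+6=12, value 65+43=108
Best: 124 sci.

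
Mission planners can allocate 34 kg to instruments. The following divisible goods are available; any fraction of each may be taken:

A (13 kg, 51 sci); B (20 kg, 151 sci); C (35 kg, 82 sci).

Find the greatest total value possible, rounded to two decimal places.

Take in order of value per unit:
- B (151/20 per unit): all 20 → value 151, running total 151.00
- A (51/13 per unit): all 13 → value 51, running total 202.00
- C (82/35 per unit): 1 of 35 → value 1×82/35 = 2.3429, running total 204.34
Total 204.34.

204.34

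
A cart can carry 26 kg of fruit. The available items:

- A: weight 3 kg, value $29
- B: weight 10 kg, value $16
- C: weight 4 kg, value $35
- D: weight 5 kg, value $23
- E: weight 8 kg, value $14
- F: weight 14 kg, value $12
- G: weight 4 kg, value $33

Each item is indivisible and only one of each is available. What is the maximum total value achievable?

Check high-value combinations within 26 kg:
- A+B+C+D+G: weight 3+10+4+5+4=26, value 29+16+35+23+33=136
- A+C+D+E+G: weight 3+4+5+8+4=24, value 29+35+23+14+33=134
- A+C+D+G: weight 3+4+5+4=16, value 29+35+23+33=120
Best: $136.

$136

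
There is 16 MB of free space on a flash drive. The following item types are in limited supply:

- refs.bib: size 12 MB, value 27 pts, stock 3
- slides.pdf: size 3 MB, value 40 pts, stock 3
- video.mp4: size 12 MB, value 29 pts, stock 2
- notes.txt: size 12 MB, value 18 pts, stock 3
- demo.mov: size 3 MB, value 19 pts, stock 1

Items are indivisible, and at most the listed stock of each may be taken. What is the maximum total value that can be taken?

139 pts

Top feasible selections:
- 3×slides.pdf + 1×demo.mov: size 12, value 139
- 3×slides.pdf: size 9, value 120
- 2×slides.pdf + 1×demo.mov: size 9, value 99
- 2×slides.pdf: size 6, value 80
Best: 139 pts.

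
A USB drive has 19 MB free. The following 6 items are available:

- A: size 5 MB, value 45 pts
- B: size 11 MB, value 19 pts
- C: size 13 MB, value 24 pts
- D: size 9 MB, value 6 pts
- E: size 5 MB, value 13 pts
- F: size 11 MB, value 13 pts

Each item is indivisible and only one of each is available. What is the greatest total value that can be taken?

69 pts

Check high-value combinations within 19 MB:
- A+C: size 5+13=18, value 45+24=69
- A+B: size 5+11=16, value 45+19=64
- A+D+E: size 5+9+5=19, value 45+6+13=64
Best: 69 pts.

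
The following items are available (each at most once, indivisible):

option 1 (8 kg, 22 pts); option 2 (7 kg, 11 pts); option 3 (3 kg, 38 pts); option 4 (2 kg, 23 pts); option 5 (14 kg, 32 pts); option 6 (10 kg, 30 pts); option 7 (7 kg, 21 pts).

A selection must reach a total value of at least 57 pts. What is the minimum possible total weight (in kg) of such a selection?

Subsets with value ≥ 57, sorted by total weight:
- option 3+option 4: weight 5, value 61
- option 3+option 7: weight 10, value 59
- option 1+option 3: weight 11, value 60
- option 3+option 4+option 7: weight 12, value 82
Minimum weight: 5 kg.

5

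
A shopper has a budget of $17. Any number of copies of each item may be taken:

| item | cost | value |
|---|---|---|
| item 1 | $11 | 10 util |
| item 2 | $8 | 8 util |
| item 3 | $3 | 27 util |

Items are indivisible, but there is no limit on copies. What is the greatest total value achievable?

135 util

Best value-per-unit is item 3 at 27/3, and filling with it alone uses cost 5×3=15. No mix of the others beats 5×27 = 135.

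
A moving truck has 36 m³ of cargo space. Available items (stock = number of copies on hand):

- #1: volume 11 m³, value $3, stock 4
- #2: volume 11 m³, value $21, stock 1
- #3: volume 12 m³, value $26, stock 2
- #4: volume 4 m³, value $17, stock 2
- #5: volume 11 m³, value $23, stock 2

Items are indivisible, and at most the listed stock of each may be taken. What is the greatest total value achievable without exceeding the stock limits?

Top feasible selections:
- 2×#3 + 2×#4: volume 32, value 86
- 1×#3 + 2×#4 + 1×#5: volume 31, value 83
- 1×#2 + 1×#3 + 2×#4: volume 31, value 81
Best: $86.

$86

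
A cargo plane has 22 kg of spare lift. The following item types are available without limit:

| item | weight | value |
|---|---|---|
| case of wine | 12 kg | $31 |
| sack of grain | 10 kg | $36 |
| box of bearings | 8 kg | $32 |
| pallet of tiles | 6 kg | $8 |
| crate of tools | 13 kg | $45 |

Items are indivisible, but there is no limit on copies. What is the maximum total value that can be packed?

Best value-per-unit is box of bearings at 32/8; filling with it alone gives 2×32 = 64.
Optimal mix: 1×box of bearings + 1×crate of tools → weight 21, value 77.

$77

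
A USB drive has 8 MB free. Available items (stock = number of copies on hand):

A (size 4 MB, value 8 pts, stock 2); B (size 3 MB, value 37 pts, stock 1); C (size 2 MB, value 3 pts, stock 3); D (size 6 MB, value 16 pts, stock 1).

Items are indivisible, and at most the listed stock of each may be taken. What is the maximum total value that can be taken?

Top feasible selections:
- 1×A + 1×B: size 7, value 45
- 1×B + 2×C: size 7, value 43
- 1×B + 1×C: size 5, value 40
Best: 45 pts.

45 pts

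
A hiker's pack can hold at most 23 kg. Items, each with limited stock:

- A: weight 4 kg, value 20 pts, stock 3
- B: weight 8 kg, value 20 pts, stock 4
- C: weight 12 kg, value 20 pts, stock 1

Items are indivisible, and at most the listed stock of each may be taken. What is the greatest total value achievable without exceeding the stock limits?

Best selections within weight 23 and stock limits:
- 3×A + 1×B: weight 20, value 80
- 3×A: weight 12, value 60
Best: 80 pts.

80 pts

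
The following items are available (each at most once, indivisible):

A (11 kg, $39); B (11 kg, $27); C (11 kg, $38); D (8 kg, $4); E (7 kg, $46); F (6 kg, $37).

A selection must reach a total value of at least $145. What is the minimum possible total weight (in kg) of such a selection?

Subsets with value ≥ 145, sorted by total weight:
- A+C+E+F: weight 35, value 160
- A+B+E+F: weight 35, value 149
Minimum weight: 35 kg.

35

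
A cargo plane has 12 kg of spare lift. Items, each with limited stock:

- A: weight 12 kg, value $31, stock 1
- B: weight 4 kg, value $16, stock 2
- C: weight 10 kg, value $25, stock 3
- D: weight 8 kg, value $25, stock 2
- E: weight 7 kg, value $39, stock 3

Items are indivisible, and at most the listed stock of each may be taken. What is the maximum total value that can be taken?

$55

Top feasible selections:
- 1×B + 1×E: weight 11, value 55
- 1×B + 1×D: weight 12, value 41
Best: $55.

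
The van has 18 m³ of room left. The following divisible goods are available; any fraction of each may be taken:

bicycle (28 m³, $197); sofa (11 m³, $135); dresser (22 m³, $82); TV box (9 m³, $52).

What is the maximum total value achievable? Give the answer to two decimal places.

184.25

Take in order of value per unit:
- sofa (135/11 per unit): all 11 → value 135, running total 135.00
- bicycle (197/28 per unit): 7 of 28 → value 7×197/28 = 49.2500, running total 184.25
Total 184.25.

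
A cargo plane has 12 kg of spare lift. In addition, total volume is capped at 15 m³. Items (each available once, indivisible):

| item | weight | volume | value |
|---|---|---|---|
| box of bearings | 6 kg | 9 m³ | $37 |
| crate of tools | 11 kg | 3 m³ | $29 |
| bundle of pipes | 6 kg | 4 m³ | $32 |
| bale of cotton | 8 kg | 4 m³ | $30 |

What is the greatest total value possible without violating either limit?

Feasible sets respecting both limits:
- box of bearings+bundle of pipes: weight 12, volume 13, value 69
- box of bearings: weight 6, volume 9, value 37
- bundle of pipes: weight 6, volume 4, value 32
- bale of cotton: weight 8, volume 4, value 30
Best: $69.

$69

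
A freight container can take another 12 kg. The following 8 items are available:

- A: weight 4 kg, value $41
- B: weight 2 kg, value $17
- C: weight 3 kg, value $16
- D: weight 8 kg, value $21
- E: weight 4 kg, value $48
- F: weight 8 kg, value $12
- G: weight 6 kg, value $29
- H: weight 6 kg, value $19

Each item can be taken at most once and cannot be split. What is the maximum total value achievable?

Check high-value combinations within 12 kg:
- A+B+E: weight 4+2+4=10, value 41+17+48=106
- A+C+E: weight 4+3+4=11, value 41+16+48=105
- B+E+G: weight 2+4+6=12, value 17+48+29=94
- A+E: weight 4+4=8, value 41+48=89
Best: $106.

$106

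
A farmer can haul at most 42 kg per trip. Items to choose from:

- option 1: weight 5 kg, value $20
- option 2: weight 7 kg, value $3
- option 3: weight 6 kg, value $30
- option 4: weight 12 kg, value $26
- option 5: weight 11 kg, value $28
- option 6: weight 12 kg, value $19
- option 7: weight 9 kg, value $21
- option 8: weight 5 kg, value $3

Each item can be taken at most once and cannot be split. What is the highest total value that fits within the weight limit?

This is a 0/1 knapsack; check combinations near the capacity.
- option 1+option 3+option 4+option 5+option 8: weight 5+6+12+11+5=39, value 20+30+26+28+3=107
- option 1+option 2+option 3+option 4+option 5: weight 5+7+6+12+11=41, value 20+3+30+26+28=107
- option 3+option 4+option 5+option 7: weight 6+12+11+9=38, value 30+26+28+21=105
Best: $107.

$107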